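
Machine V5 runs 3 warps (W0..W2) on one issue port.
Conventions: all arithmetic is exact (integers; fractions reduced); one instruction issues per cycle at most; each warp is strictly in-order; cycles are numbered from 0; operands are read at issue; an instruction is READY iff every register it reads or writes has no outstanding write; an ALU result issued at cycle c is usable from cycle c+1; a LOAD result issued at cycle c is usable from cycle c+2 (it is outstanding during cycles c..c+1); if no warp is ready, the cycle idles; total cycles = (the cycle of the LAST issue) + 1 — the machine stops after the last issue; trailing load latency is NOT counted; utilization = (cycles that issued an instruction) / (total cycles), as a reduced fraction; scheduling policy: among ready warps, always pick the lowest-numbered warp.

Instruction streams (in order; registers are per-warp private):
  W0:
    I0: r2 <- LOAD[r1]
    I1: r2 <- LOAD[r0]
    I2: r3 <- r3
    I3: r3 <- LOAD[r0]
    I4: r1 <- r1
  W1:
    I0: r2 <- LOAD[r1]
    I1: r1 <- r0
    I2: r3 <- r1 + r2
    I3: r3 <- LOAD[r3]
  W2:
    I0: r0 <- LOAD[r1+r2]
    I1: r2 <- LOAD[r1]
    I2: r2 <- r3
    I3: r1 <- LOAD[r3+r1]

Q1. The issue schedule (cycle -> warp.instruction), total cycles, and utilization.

cycle 0: W0.I0
cycle 1: W1.I0
cycle 2: W0.I1
cycle 3: W0.I2
cycle 4: W0.I3
cycle 5: W0.I4
cycle 6: W1.I1
cycle 7: W1.I2
cycle 8: W1.I3
cycle 9: W2.I0
cycle 10: W2.I1
cycle 11: idle
cycle 12: W2.I2
cycle 13: W2.I3

Answer: 14 cycles, utilization 13/14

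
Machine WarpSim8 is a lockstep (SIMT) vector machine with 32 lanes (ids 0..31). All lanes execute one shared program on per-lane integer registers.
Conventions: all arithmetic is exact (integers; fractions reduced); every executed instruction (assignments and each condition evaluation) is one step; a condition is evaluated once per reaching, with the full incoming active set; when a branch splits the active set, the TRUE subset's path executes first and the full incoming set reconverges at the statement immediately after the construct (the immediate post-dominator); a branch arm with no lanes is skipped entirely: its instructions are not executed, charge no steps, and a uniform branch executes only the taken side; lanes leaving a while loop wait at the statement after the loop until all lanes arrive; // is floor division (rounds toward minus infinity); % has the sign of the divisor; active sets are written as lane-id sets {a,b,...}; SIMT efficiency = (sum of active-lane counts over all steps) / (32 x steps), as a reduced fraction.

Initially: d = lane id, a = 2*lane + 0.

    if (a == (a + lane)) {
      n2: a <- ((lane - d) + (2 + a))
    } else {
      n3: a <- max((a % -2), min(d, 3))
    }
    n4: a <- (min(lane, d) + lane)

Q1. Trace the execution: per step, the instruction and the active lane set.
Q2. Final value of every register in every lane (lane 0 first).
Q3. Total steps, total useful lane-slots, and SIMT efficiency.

step 0: eval (a == (a + lane))       {0,1,2,3,4,5,6,7,8,9,10,11,12,13,14,15,16,17,18,19,20,21,22,23,24,25,26,27,28,29,30,31}
step 1: a <- ((lane - d) + (2 + a))  {0}
step 2: a <- max((a % -2), min(d, 3)) {1,2,3,4,5,6,7,8,9,10,11,12,13,14,15,16,17,18,19,20,21,22,23,24,25,26,27,28,29,30,31}
step 3: a <- (min(lane, d) + lane)   {0,1,2,3,4,5,6,7,8,9,10,11,12,13,14,15,16,17,18,19,20,21,22,23,24,25,26,27,28,29,30,31}

Answer: 4 steps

d: 0,1,2,3,4,5,6,7,8,9,10,11,12,13,14,15,16,17,18,19,20,21,22,23,24,25,26,27,28,29,30,31
a: 0,2,4,6,8,10,12,14,16,18,20,22,24,26,28,30,32,34,36,38,40,42,44,46,48,50,52,54,56,58,60,62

steps = 4; useful = 96; efficiency = 96/128 = 3/4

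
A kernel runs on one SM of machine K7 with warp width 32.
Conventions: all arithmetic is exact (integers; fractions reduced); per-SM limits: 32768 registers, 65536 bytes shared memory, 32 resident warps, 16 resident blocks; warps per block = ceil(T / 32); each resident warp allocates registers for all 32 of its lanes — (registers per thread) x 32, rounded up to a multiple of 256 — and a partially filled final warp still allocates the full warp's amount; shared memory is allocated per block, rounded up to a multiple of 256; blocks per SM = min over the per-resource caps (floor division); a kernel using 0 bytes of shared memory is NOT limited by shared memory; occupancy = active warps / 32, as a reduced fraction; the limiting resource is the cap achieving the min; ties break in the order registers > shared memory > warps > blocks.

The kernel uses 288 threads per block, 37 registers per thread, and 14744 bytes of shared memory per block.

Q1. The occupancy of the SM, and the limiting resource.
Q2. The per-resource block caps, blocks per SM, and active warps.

Answer: occupancy 9/16, limited by registers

registers: 2 blocks
shared memory: 4 blocks
warps: 3 blocks
blocks: 16 blocks

Answer: 2 blocks, 18 active warps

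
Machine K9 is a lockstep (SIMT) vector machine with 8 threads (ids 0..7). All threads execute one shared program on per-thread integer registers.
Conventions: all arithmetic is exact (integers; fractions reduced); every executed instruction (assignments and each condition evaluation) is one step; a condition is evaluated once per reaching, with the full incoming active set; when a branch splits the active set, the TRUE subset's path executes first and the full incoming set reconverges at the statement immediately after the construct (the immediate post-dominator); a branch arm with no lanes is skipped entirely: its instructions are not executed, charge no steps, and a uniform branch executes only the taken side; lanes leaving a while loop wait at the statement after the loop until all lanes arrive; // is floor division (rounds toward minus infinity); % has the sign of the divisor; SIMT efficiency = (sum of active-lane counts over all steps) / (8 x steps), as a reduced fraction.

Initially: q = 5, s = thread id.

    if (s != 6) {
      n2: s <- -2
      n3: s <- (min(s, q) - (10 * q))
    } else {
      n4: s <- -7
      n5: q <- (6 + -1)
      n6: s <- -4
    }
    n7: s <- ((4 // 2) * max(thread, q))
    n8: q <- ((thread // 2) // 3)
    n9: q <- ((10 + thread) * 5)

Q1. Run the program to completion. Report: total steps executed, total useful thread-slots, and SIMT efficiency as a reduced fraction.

Answer: 9 steps, 49 useful, 49/72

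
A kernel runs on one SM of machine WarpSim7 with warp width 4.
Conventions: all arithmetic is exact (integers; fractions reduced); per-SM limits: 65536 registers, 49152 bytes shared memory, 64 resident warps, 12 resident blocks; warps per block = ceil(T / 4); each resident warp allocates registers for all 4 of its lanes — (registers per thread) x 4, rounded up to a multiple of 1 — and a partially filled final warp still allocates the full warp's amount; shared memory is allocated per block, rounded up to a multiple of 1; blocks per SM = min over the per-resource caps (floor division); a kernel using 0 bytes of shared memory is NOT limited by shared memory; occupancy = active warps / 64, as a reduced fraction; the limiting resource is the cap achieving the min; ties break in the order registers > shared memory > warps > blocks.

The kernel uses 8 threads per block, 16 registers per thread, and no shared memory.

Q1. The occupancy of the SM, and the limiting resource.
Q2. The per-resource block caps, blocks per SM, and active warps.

Answer: occupancy 3/8, limited by blocks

registers: 512 blocks
shared memory: no limit (kernel uses none)
warps: 32 blocks
blocks: 12 blocks

Answer: 12 blocks, 24 active warps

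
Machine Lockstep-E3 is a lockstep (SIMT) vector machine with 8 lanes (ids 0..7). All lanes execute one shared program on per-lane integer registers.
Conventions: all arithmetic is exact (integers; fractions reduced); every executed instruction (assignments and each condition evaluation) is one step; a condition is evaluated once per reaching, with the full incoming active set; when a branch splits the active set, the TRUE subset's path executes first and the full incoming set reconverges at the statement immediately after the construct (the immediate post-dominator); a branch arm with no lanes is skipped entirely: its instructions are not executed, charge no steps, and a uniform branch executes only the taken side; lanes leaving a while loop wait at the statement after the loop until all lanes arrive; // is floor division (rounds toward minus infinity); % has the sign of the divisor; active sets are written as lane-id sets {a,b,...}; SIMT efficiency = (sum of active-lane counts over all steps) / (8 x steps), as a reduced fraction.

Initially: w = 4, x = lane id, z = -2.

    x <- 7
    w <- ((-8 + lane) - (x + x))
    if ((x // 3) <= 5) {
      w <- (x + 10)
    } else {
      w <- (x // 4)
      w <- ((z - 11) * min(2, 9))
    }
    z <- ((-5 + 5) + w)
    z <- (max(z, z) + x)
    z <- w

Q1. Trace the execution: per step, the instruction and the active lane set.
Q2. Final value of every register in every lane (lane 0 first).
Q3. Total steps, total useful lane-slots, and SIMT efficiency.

step 0: x <- 7                       {0,1,2,3,4,5,6,7}
step 1: w <- ((-8 + lane) - (x + x)) {0,1,2,3,4,5,6,7}
step 2: eval ((x // 3) <= 5)         {0,1,2,3,4,5,6,7}
step 3: w <- (x + 10)                {0,1,2,3,4,5,6,7}
step 4: z <- ((-5 + 5) + w)          {0,1,2,3,4,5,6,7}
step 5: z <- (max(z, z) + x)         {0,1,2,3,4,5,6,7}
step 6: z <- w                       {0,1,2,3,4,5,6,7}

Answer: 7 steps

w: 17,17,17,17,17,17,17,17
x: 7,7,7,7,7,7,7,7
z: 17,17,17,17,17,17,17,17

steps = 7; useful = 56; efficiency = 56/56 = 1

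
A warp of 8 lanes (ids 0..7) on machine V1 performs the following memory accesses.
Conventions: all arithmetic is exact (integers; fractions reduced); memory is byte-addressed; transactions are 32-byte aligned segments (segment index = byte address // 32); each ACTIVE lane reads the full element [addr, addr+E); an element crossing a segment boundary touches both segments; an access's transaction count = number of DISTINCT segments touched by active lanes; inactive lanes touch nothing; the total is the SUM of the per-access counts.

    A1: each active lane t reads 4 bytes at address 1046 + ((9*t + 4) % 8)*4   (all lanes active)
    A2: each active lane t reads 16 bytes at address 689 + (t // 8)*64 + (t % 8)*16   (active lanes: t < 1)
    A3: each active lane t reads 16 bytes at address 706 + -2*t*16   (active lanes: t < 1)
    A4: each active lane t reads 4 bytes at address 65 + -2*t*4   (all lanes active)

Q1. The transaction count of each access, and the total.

A1: 2 transactions
A2: 2 transactions
A3: 1 transaction
A4: 3 transactions

Answer: 2,2,1,3; total 8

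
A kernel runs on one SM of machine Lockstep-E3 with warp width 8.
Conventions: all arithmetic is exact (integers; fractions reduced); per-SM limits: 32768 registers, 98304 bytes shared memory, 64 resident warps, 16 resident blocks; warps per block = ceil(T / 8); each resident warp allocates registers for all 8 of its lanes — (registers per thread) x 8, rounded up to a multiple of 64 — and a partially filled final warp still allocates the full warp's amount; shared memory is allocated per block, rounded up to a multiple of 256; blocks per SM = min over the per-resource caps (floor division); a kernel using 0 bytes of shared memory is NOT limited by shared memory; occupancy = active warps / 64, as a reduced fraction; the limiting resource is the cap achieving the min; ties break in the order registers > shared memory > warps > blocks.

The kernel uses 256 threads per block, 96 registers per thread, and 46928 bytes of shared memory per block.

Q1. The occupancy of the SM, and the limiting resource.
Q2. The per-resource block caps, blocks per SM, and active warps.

Answer: occupancy 1/2, limited by registers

registers: 1 block
shared memory: 2 blocks
warps: 2 blocks
blocks: 16 blocks

Answer: 1 block, 32 active warps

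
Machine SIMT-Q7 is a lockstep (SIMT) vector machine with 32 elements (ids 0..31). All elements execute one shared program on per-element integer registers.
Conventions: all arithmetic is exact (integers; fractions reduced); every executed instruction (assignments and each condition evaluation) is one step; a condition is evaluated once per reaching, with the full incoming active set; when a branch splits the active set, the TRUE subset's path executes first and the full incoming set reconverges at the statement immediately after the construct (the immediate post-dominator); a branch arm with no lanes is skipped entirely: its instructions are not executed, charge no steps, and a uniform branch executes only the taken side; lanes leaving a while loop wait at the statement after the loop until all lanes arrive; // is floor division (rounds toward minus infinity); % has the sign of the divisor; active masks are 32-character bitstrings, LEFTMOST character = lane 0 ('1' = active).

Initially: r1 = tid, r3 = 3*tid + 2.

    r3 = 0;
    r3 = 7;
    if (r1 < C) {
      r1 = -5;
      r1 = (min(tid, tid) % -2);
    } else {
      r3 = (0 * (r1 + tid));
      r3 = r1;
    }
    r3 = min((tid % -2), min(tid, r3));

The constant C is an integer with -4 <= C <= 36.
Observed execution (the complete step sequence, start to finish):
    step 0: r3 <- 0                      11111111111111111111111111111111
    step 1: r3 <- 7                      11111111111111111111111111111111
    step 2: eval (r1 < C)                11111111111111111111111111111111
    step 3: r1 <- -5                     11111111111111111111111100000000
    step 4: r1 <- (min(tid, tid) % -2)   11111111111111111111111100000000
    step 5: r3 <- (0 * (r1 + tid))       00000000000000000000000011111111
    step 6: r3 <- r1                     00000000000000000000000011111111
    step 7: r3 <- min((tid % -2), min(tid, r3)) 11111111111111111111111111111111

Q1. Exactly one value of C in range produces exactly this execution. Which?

Answer: C = 24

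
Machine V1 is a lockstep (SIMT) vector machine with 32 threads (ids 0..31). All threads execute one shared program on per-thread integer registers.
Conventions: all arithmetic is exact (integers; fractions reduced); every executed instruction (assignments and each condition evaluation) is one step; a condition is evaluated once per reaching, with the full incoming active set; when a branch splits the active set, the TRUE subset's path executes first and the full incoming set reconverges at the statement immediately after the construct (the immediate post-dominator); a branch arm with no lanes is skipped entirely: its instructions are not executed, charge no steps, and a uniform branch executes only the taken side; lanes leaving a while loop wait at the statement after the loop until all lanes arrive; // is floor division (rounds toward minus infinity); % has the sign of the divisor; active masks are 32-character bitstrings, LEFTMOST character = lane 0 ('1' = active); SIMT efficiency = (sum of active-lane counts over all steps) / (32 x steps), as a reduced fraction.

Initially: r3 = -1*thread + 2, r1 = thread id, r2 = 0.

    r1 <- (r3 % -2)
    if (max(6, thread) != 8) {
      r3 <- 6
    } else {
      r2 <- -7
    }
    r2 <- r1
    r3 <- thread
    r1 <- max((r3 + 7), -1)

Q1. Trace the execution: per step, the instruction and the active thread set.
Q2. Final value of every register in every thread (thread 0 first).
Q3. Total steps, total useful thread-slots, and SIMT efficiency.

step 0: r1 <- (r3 % -2)              11111111111111111111111111111111
step 1: eval (max(6, thread) != 8)   11111111111111111111111111111111
step 2: r3 <- 6                      11111111011111111111111111111111
step 3: r2 <- -7                     00000000100000000000000000000000
step 4: r2 <- r1                     11111111111111111111111111111111
step 5: r3 <- thread                 11111111111111111111111111111111
step 6: r1 <- max((r3 + 7), -1)      11111111111111111111111111111111

Answer: 7 steps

r3: 0,1,2,3,4,5,6,7,8,9,10,11,12,13,14,15,16,17,18,19,20,21,22,23,24,25,26,27,28,29,30,31
r1: 7,8,9,10,11,12,13,14,15,16,17,18,19,20,21,22,23,24,25,26,27,28,29,30,31,32,33,34,35,36,37,38
r2: 0,-1,0,-1,0,-1,0,-1,0,-1,0,-1,0,-1,0,-1,0,-1,0,-1,0,-1,0,-1,0,-1,0,-1,0,-1,0,-1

steps = 7; useful = 192; efficiency = 192/224 = 6/7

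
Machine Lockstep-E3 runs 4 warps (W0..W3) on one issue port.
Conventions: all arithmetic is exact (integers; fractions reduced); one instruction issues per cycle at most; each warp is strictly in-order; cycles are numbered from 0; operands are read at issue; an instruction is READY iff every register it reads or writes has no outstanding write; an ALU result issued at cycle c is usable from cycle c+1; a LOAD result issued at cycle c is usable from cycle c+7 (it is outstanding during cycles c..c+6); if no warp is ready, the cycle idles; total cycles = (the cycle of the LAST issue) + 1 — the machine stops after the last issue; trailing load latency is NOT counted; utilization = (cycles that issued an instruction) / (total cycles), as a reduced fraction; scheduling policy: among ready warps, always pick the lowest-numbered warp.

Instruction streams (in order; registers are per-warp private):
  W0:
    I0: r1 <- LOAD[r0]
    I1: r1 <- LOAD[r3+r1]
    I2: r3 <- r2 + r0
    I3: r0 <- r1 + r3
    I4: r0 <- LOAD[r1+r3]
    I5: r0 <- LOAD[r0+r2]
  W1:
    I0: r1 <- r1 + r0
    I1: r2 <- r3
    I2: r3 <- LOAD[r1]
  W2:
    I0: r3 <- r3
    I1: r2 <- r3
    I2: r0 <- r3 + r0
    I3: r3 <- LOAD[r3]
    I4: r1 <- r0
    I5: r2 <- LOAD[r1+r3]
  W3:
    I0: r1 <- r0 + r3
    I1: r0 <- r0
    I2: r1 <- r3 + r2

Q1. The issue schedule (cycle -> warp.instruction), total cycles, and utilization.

cycle 0: W0.I0
cycle 1: W1.I0
cycle 2: W1.I1
cycle 3: W1.I2
cycle 4: W2.I0
cycle 5: W2.I1
cycle 6: W2.I2
cycle 7: W0.I1
cycle 8: W0.I2
cycle 9: W2.I3
cycle 10: W2.I4
cycle 11: W3.I0
cycle 12: W3.I1
cycle 13: W3.I2
cycle 14: W0.I3
cycle 15: W0.I4
cycle 16: W2.I5
cycle 17: idle
cycle 18: idle
cycle 19: idle
cycle 20: idle
cycle 21: idle
cycle 22: W0.I5

Answer: 23 cycles, utilization 18/23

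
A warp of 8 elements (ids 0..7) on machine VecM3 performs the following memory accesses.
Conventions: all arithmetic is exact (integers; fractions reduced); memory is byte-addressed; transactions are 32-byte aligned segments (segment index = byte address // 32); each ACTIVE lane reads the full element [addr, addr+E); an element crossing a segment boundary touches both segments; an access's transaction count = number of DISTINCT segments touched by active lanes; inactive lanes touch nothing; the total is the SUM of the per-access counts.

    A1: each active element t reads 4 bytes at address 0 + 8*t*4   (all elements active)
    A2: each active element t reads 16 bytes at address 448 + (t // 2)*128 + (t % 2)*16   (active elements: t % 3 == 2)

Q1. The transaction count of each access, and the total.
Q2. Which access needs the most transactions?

A1: 8 transactions
A2: 2 transactions

Answer: 8,2; total 10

Answer: A1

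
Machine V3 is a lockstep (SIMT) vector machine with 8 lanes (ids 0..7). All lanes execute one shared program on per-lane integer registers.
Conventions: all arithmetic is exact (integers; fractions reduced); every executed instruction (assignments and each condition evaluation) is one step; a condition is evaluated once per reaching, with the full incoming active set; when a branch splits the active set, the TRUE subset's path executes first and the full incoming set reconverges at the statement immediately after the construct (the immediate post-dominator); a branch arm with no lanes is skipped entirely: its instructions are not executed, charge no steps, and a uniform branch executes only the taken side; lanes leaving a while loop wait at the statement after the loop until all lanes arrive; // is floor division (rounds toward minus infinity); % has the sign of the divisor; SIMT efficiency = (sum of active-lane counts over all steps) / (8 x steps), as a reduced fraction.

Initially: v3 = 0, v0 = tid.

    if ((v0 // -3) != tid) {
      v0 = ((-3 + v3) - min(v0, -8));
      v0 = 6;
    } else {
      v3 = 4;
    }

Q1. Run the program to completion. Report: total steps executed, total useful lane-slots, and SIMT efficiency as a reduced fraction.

Answer: 4 steps, 23 useful, 23/32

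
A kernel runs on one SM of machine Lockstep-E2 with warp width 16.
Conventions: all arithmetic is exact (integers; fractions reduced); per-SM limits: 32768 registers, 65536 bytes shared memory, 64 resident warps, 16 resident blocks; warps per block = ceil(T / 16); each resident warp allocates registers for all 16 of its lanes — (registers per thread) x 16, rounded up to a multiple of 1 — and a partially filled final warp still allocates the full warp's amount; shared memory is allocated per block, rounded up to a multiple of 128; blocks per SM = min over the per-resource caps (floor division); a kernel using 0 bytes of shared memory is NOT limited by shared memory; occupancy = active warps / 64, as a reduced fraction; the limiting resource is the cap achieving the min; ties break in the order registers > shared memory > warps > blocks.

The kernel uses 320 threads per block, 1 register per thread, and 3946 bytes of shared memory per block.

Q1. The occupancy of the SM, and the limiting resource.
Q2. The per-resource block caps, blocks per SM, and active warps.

Answer: occupancy 15/16, limited by warps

registers: 102 blocks
shared memory: 16 blocks
warps: 3 blocks
blocks: 16 blocks

Answer: 3 blocks, 60 active warps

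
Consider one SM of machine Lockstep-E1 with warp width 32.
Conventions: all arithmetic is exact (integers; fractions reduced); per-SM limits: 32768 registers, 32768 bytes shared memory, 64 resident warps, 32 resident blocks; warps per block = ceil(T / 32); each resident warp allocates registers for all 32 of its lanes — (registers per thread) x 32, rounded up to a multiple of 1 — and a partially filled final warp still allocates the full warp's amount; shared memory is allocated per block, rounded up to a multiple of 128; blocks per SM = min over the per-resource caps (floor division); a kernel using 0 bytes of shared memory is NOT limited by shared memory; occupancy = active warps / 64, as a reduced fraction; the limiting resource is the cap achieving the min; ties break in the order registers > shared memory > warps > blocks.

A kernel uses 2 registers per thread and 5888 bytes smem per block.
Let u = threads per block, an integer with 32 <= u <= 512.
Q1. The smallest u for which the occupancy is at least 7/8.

Answer: u = 353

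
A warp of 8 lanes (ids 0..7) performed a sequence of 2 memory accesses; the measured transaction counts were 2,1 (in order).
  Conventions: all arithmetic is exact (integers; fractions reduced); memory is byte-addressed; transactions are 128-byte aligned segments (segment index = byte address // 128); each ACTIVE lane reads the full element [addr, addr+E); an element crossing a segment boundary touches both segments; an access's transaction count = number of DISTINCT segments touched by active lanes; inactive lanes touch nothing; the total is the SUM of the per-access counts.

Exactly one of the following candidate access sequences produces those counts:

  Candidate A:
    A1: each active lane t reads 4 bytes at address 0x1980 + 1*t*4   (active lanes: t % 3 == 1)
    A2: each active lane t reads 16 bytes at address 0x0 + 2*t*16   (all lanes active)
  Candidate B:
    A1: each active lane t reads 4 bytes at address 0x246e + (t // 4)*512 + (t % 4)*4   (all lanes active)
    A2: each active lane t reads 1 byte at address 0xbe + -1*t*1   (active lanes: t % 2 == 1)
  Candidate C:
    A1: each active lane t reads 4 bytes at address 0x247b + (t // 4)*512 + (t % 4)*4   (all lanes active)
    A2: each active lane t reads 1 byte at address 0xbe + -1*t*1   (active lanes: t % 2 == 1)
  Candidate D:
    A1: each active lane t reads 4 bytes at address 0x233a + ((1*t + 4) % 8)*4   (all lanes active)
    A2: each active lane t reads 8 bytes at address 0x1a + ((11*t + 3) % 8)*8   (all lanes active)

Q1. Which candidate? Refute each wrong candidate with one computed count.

A: A1 gives 1 transaction, not 2
C: A1 gives 4 transactions, not 2
D: A1 gives 1 transaction, not 2
B: all counts match (2,1)

Answer: B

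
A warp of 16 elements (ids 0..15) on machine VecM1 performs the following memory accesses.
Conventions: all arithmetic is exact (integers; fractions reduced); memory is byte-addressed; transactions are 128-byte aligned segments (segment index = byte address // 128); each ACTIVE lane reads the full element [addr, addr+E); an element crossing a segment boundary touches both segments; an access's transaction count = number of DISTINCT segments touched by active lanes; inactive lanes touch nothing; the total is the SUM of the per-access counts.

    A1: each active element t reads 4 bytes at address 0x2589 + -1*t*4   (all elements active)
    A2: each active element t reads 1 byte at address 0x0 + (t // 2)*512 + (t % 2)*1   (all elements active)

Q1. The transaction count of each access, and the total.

A1: 2 transactions
A2: 8 transactions

Answer: 2,8; total 10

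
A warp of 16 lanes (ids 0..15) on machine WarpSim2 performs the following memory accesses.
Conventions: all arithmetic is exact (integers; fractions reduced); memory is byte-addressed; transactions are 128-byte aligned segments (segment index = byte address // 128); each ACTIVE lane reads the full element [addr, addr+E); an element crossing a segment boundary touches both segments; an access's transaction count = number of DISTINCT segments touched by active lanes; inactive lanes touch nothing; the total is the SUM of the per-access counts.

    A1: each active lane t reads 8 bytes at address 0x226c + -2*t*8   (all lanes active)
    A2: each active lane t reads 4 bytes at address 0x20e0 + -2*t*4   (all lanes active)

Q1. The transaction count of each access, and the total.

A1: 3 transactions
A2: 2 transactions

Answer: 3,2; total 5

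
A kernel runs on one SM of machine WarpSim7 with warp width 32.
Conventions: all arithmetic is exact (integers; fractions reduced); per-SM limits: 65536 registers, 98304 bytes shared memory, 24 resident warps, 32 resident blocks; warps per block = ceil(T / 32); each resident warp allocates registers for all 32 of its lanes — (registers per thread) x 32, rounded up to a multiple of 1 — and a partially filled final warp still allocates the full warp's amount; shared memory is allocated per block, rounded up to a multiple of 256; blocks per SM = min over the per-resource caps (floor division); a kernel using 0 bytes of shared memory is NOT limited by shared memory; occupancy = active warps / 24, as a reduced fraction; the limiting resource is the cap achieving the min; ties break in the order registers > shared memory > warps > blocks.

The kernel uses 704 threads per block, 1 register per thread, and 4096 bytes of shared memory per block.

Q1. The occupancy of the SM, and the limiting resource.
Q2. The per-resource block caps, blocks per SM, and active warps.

Answer: occupancy 11/12, limited by warps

registers: 93 blocks
shared memory: 24 blocks
warps: 1 block
blocks: 32 blocks

Answer: 1 block, 22 active warps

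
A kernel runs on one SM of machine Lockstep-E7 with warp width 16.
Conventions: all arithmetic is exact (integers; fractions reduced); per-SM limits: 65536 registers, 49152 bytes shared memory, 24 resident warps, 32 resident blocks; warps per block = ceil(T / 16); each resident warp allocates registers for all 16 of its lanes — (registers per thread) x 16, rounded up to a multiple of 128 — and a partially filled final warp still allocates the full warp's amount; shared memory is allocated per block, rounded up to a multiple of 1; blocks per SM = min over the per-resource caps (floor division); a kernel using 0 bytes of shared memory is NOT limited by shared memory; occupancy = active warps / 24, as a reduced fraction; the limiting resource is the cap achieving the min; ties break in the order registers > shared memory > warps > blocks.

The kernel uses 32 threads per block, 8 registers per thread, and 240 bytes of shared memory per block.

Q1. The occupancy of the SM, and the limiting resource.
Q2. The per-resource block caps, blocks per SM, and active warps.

Answer: occupancy 1, limited by warps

registers: 256 blocks
shared memory: 204 blocks
warps: 12 blocks
blocks: 32 blocks

Answer: 12 blocks, 24 active warps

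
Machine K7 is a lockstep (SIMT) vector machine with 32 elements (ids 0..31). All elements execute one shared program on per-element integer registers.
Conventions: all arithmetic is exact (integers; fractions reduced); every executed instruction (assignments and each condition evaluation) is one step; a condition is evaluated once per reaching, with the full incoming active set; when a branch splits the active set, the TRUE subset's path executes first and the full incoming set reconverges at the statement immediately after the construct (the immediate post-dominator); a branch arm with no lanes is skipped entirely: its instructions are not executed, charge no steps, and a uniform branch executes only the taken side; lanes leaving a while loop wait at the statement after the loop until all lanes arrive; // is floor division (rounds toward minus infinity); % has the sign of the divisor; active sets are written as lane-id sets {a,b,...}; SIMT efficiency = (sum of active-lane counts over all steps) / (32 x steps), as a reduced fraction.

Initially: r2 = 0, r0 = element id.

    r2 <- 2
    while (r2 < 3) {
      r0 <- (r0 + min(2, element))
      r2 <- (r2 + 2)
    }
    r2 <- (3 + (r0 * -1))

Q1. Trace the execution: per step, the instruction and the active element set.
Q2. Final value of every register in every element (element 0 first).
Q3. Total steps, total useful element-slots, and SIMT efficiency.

step 0: r2 <- 2                      {0,1,2,3,4,5,6,7,8,9,10,11,12,13,14,15,16,17,18,19,20,21,22,23,24,25,26,27,28,29,30,31}
step 1: eval (r2 < 3)                {0,1,2,3,4,5,6,7,8,9,10,11,12,13,14,15,16,17,18,19,20,21,22,23,24,25,26,27,28,29,30,31}
step 2: r0 <- (r0 + min(2, element)) {0,1,2,3,4,5,6,7,8,9,10,11,12,13,14,15,16,17,18,19,20,21,22,23,24,25,26,27,28,29,30,31}
step 3: r2 <- (r2 + 2)               {0,1,2,3,4,5,6,7,8,9,10,11,12,13,14,15,16,17,18,19,20,21,22,23,24,25,26,27,28,29,30,31}
step 4: eval (r2 < 3)                {0,1,2,3,4,5,6,7,8,9,10,11,12,13,14,15,16,17,18,19,20,21,22,23,24,25,26,27,28,29,30,31}
step 5: r2 <- (3 + (r0 * -1))        {0,1,2,3,4,5,6,7,8,9,10,11,12,13,14,15,16,17,18,19,20,21,22,23,24,25,26,27,28,29,30,31}

Answer: 6 steps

r2: 3,1,-1,-2,-3,-4,-5,-6,-7,-8,-9,-10,-11,-12,-13,-14,-15,-16,-17,-18,-19,-20,-21,-22,-23,-24,-25,-26,-27,-28,-29,-30
r0: 0,2,4,5,6,7,8,9,10,11,12,13,14,15,16,17,18,19,20,21,22,23,24,25,26,27,28,29,30,31,32,33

steps = 6; useful = 192; efficiency = 192/192 = 1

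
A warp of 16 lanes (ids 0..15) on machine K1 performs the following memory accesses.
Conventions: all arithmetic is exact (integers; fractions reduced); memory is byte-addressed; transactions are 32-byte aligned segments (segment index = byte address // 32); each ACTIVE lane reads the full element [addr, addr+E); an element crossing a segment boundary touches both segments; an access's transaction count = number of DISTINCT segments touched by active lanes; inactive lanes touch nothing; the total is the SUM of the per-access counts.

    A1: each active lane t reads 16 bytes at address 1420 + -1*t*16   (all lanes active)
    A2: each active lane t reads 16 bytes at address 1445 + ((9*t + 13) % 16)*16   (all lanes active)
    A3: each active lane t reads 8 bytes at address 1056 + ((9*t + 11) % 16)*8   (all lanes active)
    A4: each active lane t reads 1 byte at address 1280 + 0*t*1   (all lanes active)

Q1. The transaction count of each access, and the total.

A1: 9 transactions
A2: 9 transactions
A3: 4 transactions
A4: 1 transaction

Answer: 9,9,4,1; total 23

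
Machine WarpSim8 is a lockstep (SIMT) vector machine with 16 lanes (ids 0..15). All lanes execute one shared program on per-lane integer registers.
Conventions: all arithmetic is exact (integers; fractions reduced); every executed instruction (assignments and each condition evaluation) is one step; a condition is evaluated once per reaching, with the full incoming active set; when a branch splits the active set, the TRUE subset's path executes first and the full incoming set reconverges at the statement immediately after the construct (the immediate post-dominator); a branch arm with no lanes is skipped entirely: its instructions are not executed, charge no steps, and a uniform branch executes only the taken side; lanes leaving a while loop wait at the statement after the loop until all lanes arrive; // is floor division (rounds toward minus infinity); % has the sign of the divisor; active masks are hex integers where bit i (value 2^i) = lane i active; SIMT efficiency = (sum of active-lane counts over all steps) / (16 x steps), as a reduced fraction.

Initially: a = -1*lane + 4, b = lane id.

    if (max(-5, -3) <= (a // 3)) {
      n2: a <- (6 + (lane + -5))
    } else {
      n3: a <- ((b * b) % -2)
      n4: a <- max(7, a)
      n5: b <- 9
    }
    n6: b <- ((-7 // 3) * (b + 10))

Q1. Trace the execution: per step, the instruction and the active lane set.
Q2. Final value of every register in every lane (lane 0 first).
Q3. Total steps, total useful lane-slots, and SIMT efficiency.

step 0: eval (max(-5, -3) <= (a // 3)) 0xffff
step 1: a <- (6 + (lane + -5))       0x3fff
step 2: a <- ((b * b) % -2)          0xc000
step 3: a <- max(7, a)               0xc000
step 4: b <- 9                       0xc000
step 5: b <- ((-7 // 3) * (b + 10))  0xffff

Answer: 6 steps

a: 1,2,3,4,5,6,7,8,9,10,11,12,13,14,7,7
b: -30,-33,-36,-39,-42,-45,-48,-51,-54,-57,-60,-63,-66,-69,-57,-57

steps = 6; useful = 52; efficiency = 52/96 = 13/24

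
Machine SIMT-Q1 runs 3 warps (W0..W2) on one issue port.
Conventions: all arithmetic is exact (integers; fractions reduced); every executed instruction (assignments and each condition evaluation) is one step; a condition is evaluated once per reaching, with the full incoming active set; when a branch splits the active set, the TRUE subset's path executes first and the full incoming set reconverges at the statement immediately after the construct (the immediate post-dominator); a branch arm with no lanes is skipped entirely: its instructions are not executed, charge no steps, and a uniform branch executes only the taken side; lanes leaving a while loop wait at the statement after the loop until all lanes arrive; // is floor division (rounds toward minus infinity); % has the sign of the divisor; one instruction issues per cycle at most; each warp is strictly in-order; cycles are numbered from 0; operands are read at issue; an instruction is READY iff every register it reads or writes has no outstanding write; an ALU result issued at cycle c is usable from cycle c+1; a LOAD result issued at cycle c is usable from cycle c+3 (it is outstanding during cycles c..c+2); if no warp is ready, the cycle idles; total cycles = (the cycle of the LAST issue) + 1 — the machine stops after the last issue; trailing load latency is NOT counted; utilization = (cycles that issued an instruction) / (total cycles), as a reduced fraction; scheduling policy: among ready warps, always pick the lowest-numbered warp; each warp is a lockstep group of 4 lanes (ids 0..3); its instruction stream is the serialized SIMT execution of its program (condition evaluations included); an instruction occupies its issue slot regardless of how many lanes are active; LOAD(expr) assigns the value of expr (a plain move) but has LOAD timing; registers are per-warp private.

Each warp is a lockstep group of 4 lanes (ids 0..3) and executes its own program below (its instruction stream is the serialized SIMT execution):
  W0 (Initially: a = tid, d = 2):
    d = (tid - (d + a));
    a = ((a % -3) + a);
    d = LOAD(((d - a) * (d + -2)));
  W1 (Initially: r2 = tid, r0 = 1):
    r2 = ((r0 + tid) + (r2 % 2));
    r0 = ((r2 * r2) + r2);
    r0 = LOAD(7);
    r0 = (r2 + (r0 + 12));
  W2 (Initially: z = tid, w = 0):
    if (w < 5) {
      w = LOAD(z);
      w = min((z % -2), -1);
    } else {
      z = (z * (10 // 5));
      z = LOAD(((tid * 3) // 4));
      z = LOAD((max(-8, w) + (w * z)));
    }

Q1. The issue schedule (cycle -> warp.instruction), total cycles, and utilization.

cycle 0: W0.I0
cycle 1: W0.I1
cycle 2: W0.I2
cycle 3: W1.I0
cycle 4: W1.I1
cycle 5: W1.I2
cycle 6: W2.I0
cycle 7: W2.I1
cycle 8: W1.I3
cycle 9: idle
cycle 10: W2.I2

Answer: 11 cycles, utilization 10/11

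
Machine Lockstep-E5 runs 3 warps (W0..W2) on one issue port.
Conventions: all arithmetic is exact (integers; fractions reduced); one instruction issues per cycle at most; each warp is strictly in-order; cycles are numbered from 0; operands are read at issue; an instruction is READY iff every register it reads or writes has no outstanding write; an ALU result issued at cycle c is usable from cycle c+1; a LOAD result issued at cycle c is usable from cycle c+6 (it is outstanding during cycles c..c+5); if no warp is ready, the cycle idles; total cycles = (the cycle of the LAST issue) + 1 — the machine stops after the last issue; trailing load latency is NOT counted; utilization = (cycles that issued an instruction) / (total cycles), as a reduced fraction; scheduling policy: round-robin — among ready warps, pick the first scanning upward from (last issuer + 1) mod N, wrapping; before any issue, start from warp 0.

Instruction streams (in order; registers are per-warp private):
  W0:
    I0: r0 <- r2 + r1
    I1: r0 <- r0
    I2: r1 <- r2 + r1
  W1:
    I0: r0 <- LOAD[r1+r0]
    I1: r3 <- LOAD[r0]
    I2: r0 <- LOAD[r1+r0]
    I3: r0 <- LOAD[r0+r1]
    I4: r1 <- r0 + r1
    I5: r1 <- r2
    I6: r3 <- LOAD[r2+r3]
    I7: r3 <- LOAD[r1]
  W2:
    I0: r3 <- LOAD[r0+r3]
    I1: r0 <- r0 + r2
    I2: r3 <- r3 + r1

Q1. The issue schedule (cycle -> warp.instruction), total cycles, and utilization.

cycle 0: W0.I0
cycle 1: W1.I0
cycle 2: W2.I0
cycle 3: W0.I1
cycle 4: W2.I1
cycle 5: W0.I2
cycle 6: idle
cycle 7: W1.I1
cycle 8: W2.I2
cycle 9: W1.I2
cycle 10: idle
cycle 11: idle
cycle 12: idle
cycle 13: idle
cycle 14: idle
cycle 15: W1.I3
cycle 16: idle
cycle 17: idle
cycle 18: idle
cycle 19: idle
cycle 20: idle
cycle 21: W1.I4
cycle 22: W1.I5
cycle 23: W1.I6
cycle 24: idle
cycle 25: idle
cycle 26: idle
cycle 27: idle
cycle 28: idle
cycle 29: W1.I7

Answer: 30 cycles, utilization 7/15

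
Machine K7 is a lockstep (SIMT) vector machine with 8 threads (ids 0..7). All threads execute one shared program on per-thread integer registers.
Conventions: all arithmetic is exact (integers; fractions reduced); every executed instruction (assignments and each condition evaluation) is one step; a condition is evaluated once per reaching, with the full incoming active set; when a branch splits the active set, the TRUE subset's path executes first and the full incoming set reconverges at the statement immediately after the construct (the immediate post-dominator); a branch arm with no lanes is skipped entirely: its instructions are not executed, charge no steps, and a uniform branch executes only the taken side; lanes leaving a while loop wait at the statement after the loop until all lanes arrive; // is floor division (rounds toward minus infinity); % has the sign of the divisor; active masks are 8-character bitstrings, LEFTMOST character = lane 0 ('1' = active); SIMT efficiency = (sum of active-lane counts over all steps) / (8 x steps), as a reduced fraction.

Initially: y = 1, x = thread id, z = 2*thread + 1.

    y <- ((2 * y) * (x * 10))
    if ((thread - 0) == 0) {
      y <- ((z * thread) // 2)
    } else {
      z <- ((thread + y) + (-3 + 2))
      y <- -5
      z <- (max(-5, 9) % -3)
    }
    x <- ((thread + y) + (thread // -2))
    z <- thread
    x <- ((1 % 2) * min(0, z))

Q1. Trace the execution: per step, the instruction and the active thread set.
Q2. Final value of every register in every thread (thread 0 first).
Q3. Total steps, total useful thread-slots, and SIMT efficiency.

step 0: y <- ((2 * y) * (x * 10))    11111111
step 1: eval ((thread - 0) == 0)     11111111
step 2: y <- ((z * thread) // 2)     10000000
step 3: z <- ((thread + y) + (-3 + 2)) 01111111
step 4: y <- -5                      01111111
step 5: z <- (max(-5, 9) % -3)       01111111
step 6: x <- ((thread + y) + (thread // -2)) 11111111
step 7: z <- thread                  11111111
step 8: x <- ((1 % 2) * min(0, z))   11111111

Answer: 9 steps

y: 0,-5,-5,-5,-5,-5,-5,-5
x: 0,0,0,0,0,0,0,0
z: 0,1,2,3,4,5,6,7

steps = 9; useful = 62; efficiency = 62/72 = 31/36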